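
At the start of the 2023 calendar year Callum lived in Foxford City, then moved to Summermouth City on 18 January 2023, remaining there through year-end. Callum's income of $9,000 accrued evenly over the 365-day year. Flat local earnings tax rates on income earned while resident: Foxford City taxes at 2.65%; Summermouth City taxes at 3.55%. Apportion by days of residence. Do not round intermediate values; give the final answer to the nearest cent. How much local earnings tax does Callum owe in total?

Foxford City, 1 January – 17 January 2023: 17 days → $9,000 × 2.65% × 17/365 = $11.1082
Summermouth City, 18 January – 31 December 2023: 348 days → $9,000 × 3.55% × 348/365 = $304.6192
Total = $315.7274

$315.73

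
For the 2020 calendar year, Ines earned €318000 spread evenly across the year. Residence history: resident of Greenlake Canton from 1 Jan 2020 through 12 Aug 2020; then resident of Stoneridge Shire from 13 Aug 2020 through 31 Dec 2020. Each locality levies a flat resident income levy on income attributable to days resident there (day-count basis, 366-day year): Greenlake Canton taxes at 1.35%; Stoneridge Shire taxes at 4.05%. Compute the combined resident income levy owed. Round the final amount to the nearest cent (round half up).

Greenlake Canton, 1 Jan – 12 Aug 2020: 225 days → €318000 × 1.35% × 225/366 = €2639.1393
Stoneridge Shire, 13 Aug – 31 Dec 2020: 141 days → €318000 × 4.05% × 141/366 = €4961.5820
Total = €7600.7213

€7600.72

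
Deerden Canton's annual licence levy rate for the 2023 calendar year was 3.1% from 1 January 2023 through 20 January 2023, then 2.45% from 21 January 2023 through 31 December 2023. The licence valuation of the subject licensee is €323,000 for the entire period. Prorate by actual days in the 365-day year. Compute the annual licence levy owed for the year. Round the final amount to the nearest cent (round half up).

1 January – 20 January 2023: 20 days at 3.1% → €323,000 × 3.1% × 20/365 = €548.6575
21 January – 31 December 2023: 345 days at 2.45% → €323,000 × 2.45% × 345/365 = €7,479.8836
Total = €8,028.5411

€8,028.54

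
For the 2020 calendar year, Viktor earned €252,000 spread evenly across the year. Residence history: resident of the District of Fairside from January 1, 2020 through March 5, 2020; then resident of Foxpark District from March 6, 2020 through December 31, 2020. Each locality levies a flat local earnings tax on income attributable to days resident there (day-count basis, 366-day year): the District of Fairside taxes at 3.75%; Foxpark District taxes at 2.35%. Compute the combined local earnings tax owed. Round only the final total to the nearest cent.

€6,548.56

The District of Fairside, January 1 – March 5, 2020: 65 days → €252,000 × 3.75% × 65/366 = €1,678.2787
Foxpark District, March 6 – December 31, 2020: 301 days → €252,000 × 2.35% × 301/366 = €4,870.2787
Total = €6,548.5574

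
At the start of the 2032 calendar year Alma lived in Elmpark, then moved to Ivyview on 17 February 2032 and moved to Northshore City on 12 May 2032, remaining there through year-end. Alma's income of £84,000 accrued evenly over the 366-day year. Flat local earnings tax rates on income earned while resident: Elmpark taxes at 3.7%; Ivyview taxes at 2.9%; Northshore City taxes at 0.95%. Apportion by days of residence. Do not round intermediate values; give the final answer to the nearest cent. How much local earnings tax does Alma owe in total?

Elmpark, 1 January – 16 February 2032: 47 days → £84,000 × 3.7% × 47/366 = £399.1148
Ivyview, 17 February – 11 May 2032: 85 days → £84,000 × 2.9% × 85/366 = £565.7377
Northshore City, 12 May – 31 December 2032: 234 days → £84,000 × 0.95% × 234/366 = £510.1967
Total = £1,475.0492

£1,475.05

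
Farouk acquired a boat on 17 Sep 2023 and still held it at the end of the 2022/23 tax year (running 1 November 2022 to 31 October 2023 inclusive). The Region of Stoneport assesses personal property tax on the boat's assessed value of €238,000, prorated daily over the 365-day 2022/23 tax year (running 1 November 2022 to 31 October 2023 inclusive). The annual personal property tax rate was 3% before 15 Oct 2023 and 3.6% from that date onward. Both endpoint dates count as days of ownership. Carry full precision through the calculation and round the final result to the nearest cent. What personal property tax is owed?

€946.78

17 Sep – 14 Oct 2023: 28 days at 3% → €238,000 × 3% × 28/365 = €547.7260
15 Oct – 31 Oct 2023: 17 days at 3.6% → €238,000 × 3.6% × 17/365 = €399.0575
Total = €946.7836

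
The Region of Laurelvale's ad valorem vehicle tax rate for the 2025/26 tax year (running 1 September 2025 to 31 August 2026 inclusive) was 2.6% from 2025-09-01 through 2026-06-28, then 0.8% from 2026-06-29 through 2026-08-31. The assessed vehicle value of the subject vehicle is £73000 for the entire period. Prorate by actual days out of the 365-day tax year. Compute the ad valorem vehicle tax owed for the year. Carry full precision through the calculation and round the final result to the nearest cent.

£1667.60

2025-09-01 to 2026-06-28: 301 days at 2.6% → £73000 × 2.6% × 301/365 = £1565.2000
2026-06-29 to 2026-08-31: 64 days at 0.8% → £73000 × 0.8% × 64/365 = £102.4000
Total = £1667.6000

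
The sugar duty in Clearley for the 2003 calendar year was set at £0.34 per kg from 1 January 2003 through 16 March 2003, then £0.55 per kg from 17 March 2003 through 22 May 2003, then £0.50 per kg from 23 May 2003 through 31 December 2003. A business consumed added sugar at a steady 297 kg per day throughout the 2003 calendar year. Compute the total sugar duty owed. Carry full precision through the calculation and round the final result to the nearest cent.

1 January – 16 March 2003: 75 days × 297 kg/day = 22,275 kg at £0.34/kg → £7,573.50
17 March – 22 May 2003: 67 days × 297 kg/day = 19,899 kg at £0.55/kg → £10,944.45
23 May – 31 December 2003: 223 days × 297 kg/day = 66,231 kg at £0.50/kg → £33,115.50

£51,633.45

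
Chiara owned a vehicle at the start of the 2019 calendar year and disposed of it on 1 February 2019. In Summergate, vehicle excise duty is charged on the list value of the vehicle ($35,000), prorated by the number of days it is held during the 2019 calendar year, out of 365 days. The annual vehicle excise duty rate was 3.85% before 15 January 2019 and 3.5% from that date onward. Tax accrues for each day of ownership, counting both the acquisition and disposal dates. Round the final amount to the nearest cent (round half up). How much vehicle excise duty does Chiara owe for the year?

$112.10

1 January – 14 January 2019: 14 days at 3.85% → $35,000 × 3.85% × 14/365 = $51.6849
15 January – 1 February 2019: 18 days at 3.5% → $35,000 × 3.5% × 18/365 = $60.4110
Total = $112.0959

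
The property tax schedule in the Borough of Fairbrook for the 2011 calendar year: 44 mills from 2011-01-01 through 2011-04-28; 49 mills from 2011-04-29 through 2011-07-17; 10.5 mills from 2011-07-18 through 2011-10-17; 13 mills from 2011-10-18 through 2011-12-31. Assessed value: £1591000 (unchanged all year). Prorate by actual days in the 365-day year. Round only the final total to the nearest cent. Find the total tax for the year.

2011-01-01 to 2011-04-28: 118 days at 44 mills → £1591000 × 4.4% × 118/365 = £22631.4301
2011-04-29 to 2011-07-17: 80 days at 49 mills → £1591000 × 4.9% × 80/365 = £17086.9041
2011-07-18 to 2011-10-17: 92 days at 10.5 mills → £1591000 × 1.05% × 92/365 = £4210.7014
2011-10-18 to 2011-12-31: 75 days at 13 mills → £1591000 × 1.3% × 75/365 = £4249.9315
Total = £48178.9671

£48178.97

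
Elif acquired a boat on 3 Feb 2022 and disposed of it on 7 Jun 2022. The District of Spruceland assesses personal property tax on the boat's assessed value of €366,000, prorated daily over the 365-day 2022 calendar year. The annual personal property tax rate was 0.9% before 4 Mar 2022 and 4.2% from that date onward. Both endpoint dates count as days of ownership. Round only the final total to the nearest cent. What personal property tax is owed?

€4,304.76

3 Feb – 3 Mar 2022: 29 days at 0.9% → €366,000 × 0.9% × 29/365 = €261.7151
4 Mar – 7 Jun 2022: 96 days at 4.2% → €366,000 × 4.2% × 96/365 = €4,043.0466
Total = €4,304.7616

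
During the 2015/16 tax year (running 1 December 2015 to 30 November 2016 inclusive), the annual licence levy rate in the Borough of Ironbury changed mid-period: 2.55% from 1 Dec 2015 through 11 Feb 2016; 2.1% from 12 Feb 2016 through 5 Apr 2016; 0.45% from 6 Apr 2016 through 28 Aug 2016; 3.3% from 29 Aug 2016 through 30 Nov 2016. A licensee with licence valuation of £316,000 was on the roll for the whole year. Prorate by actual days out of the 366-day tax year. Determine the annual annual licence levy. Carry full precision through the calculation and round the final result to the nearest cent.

£5,827.87

1 Dec 2015 – 11 Feb 2016: 73 days at 2.55% → £316,000 × 2.55% × 73/366 = £1,607.1967
12 Feb – 5 Apr 2016: 54 days at 2.1% → £316,000 × 2.1% × 54/366 = £979.0820
6 Apr – 28 Aug 2016: 145 days at 0.45% → £316,000 × 0.45% × 145/366 = £563.3607
29 Aug – 30 Nov 2016: 94 days at 3.3% → £316,000 × 3.3% × 94/366 = £2,678.2295
Total = £5,827.8689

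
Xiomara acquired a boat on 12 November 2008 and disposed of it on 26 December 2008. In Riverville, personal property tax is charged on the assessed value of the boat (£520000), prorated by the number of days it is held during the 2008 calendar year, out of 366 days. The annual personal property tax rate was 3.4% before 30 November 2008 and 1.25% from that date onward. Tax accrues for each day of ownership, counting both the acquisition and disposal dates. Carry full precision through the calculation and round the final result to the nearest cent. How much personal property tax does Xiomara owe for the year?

12 November – 29 November 2008: 18 days at 3.4% → £520000 × 3.4% × 18/366 = £869.5082
30 November – 26 December 2008: 27 days at 1.25% → £520000 × 1.25% × 27/366 = £479.5082
Total = £1349.0164

£1349.02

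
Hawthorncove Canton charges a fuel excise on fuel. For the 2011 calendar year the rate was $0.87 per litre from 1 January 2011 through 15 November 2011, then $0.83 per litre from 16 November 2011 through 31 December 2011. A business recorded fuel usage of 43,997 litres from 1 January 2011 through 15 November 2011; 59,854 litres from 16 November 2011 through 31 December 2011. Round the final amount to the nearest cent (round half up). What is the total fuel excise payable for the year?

$87,956.21

1 January – 15 November 2011: 43,997 litres at $0.87/litre → $38,277.39
16 November – 31 December 2011: 59,854 litres at $0.83/litre → $49,678.82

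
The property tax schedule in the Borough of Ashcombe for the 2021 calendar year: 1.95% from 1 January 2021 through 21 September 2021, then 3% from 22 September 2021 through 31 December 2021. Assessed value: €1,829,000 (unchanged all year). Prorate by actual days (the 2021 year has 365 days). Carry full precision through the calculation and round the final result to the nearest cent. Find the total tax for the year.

1 January – 21 September 2021: 264 days at 1.95% → €1,829,000 × 1.95% × 264/365 = €25,796.4164
22 September – 31 December 2021: 101 days at 3% → €1,829,000 × 3% × 101/365 = €15,183.2055
Total = €40,979.6219

€40,979.62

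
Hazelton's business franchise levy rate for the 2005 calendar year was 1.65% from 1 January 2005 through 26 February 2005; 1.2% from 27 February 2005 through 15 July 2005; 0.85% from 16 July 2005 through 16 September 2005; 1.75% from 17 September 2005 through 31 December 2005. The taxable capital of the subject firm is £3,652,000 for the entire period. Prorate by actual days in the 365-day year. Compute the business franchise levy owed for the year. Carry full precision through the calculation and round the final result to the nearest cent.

£50,017.39

1 January – 26 February 2005: 57 days at 1.65% → £3,652,000 × 1.65% × 57/365 = £9,410.1534
27 February – 15 July 2005: 139 days at 1.2% → £3,652,000 × 1.2% × 139/365 = £16,689.1397
16 July – 16 September 2005: 63 days at 0.85% → £3,652,000 × 0.85% × 63/365 = £5,357.9342
17 September – 31 December 2005: 106 days at 1.75% → £3,652,000 × 1.75% × 106/365 = £18,560.1644
Total = £50,017.3918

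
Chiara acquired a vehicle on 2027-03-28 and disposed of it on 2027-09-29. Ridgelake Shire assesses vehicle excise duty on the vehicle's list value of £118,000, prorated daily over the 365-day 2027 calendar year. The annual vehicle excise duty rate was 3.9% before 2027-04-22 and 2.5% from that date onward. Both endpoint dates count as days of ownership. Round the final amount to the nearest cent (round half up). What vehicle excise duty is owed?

2027-03-28 to 2027-04-21: 25 days at 3.9% → £118,000 × 3.9% × 25/365 = £315.2055
2027-04-22 to 2027-09-29: 161 days at 2.5% → £118,000 × 2.5% × 161/365 = £1,301.2329
Total = £1,616.4384

£1,616.44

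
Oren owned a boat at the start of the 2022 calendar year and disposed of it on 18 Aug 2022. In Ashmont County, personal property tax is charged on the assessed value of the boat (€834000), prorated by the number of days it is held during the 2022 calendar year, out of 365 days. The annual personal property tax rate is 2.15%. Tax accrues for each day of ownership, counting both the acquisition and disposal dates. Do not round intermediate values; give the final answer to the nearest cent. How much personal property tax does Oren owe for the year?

€11298.99

Days held (1 Jan – 18 Aug 2022): 230 out of 365
Tax = €834000 × 2.15% × 230/365 = €11298.9863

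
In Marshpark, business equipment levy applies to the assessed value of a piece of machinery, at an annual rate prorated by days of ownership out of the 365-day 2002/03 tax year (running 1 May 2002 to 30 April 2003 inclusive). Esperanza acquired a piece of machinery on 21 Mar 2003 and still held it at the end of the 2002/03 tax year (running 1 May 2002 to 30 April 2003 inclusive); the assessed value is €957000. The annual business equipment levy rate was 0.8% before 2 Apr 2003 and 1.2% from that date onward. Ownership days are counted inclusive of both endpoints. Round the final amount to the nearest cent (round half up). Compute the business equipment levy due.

21 Mar – 1 Apr 2003: 12 days at 0.8% → €957000 × 0.8% × 12/365 = €251.7041
2 Apr – 30 Apr 2003: 29 days at 1.2% → €957000 × 1.2% × 29/365 = €912.4274
Total = €1164.1315

€1164.13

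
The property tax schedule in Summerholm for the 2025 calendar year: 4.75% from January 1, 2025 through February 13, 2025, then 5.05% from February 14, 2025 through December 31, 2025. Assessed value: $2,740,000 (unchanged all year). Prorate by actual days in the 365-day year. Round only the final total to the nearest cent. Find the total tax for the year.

January 1 – February 13, 2025: 44 days at 4.75% → $2,740,000 × 4.75% × 44/365 = $15,689.3151
February 14 – December 31, 2025: 321 days at 5.05% → $2,740,000 × 5.05% × 321/365 = $121,689.7808
Total = $137,379.0959

$137,379.10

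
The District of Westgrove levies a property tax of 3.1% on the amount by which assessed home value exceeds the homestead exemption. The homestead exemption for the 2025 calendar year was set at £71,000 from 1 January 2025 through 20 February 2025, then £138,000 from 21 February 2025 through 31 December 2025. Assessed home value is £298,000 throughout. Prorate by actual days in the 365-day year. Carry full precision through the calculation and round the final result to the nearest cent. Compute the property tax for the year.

£5,250.21

1 January – 20 February 2025: 51 days, exemption £71,000 → (£298,000 − £71,000) × 3.1% × 51/365 = £983.2521
21 February – 31 December 2025: 314 days, exemption £138,000 → (£298,000 − £138,000) × 3.1% × 314/365 = £4,266.9589
Total = £5,250.2110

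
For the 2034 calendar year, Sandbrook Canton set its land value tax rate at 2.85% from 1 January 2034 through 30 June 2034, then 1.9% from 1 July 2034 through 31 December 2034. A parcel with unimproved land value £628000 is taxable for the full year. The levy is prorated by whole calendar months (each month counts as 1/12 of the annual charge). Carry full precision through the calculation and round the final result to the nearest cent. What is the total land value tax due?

£14915.00

1 January – 30 June 2034: 6 months at 2.85% → £628000 × 2.85% × 6/12 = £8949.0000
1 July – 31 December 2034: 6 months at 1.9% → £628000 × 1.9% × 6/12 = £5966.0000
Total = £14915.0000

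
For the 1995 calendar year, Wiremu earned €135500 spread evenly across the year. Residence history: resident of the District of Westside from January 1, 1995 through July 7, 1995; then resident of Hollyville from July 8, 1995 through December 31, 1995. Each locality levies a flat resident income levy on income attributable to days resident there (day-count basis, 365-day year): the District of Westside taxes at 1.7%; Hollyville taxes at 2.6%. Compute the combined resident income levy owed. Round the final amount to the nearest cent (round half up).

The District of Westside, January 1 – July 7, 1995: 188 days → €135500 × 1.7% × 188/365 = €1186.4603
Hollyville, July 8 – December 31, 1995: 177 days → €135500 × 2.6% × 177/365 = €1708.4137
Total = €2894.8740

€2894.87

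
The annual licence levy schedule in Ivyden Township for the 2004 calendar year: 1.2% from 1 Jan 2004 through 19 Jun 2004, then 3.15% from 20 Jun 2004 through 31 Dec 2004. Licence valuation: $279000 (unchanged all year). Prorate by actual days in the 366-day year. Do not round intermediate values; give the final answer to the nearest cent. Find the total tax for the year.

1 Jan – 19 Jun 2004: 171 days at 1.2% → $279000 × 1.2% × 171/366 = $1564.2295
20 Jun – 31 Dec 2004: 195 days at 3.15% → $279000 × 3.15% × 195/366 = $4682.3975
Total = $6246.6270

$6246.63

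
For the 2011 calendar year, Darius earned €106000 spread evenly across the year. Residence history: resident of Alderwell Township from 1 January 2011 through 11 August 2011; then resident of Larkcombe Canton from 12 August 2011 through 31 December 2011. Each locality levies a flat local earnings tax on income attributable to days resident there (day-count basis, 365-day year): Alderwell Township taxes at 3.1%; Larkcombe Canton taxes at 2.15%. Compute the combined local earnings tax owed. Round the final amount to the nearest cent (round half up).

€2894.24

Alderwell Township, 1 January – 11 August 2011: 223 days → €106000 × 3.1% × 223/365 = €2007.6110
Larkcombe Canton, 12 August – 31 December 2011: 142 days → €106000 × 2.15% × 142/365 = €886.6247
Total = €2894.2356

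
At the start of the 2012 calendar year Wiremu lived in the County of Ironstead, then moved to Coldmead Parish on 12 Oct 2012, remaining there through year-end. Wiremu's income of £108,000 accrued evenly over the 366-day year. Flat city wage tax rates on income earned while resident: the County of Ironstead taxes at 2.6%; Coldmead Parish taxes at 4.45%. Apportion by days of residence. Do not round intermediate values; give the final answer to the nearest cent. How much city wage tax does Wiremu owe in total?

£3,250.18

The County of Ironstead, 1 Jan – 11 Oct 2012: 285 days → £108,000 × 2.6% × 285/366 = £2,186.5574
Coldmead Parish, 12 Oct – 31 Dec 2012: 81 days → £108,000 × 4.45% × 81/366 = £1,063.6230
Total = £3,250.1803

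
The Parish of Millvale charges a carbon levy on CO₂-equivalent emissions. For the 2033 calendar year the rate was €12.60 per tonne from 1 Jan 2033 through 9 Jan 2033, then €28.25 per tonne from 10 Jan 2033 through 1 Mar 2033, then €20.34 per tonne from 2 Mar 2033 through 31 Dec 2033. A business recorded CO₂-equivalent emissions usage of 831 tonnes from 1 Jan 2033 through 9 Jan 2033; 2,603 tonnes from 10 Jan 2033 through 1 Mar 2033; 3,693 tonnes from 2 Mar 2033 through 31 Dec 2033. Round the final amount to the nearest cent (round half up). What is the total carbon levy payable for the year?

€159,120.97

1 Jan – 9 Jan 2033: 831 tonnes at €12.60/tonne → €10,470.60
10 Jan – 1 Mar 2033: 2,603 tonnes at €28.25/tonne → €73,534.75
2 Mar – 31 Dec 2033: 3,693 tonnes at €20.34/tonne → €75,115.62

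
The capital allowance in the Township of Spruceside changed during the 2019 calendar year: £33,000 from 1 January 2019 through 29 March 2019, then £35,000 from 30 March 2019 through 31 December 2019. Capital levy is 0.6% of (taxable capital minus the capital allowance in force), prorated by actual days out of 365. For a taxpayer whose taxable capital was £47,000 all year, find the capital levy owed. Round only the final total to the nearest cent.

£74.89

1 January – 29 March 2019: 88 days, exemption £33,000 → (£47,000 − £33,000) × 0.6% × 88/365 = £20.2521
30 March – 31 December 2019: 277 days, exemption £35,000 → (£47,000 − £35,000) × 0.6% × 277/365 = £54.6411
Total = £74.8932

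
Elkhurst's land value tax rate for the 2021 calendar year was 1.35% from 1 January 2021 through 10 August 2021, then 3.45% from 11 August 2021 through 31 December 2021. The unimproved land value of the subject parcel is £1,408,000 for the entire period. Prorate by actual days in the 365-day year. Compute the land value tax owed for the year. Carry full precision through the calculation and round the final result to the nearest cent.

1 January – 10 August 2021: 222 days at 1.35% → £1,408,000 × 1.35% × 222/365 = £11,561.0301
11 August – 31 December 2021: 143 days at 3.45% → £1,408,000 × 3.45% × 143/365 = £19,031.1452
Total = £30,592.1753

£30,592.18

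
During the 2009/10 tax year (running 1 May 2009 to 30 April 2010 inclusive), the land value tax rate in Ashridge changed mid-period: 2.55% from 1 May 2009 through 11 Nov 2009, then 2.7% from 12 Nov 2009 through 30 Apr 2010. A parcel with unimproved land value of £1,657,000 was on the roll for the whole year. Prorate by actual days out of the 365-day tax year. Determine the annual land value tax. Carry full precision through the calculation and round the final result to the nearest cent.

£43,411.13

1 May – 11 Nov 2009: 195 days at 2.55% → £1,657,000 × 2.55% × 195/365 = £22,573.7877
12 Nov 2009 – 30 Apr 2010: 170 days at 2.7% → £1,657,000 × 2.7% × 170/365 = £20,837.3425
Total = £43,411.1301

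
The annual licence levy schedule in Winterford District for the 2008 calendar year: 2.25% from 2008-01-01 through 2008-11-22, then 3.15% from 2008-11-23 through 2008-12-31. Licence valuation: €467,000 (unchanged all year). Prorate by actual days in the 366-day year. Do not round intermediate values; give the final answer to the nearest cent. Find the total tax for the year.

2008-01-01 to 2008-11-22: 327 days at 2.25% → €467,000 × 2.25% × 327/366 = €9,387.8484
2008-11-23 to 2008-12-31: 39 days at 3.15% → €467,000 × 3.15% × 39/366 = €1,567.5123
Total = €10,955.3607

€10,955.36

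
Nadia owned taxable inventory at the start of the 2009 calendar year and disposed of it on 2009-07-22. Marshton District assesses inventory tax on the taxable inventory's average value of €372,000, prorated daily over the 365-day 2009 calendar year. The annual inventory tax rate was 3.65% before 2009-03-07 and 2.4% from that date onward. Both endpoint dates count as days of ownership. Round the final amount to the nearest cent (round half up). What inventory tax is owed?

2009-01-01 to 2009-03-06: 65 days at 3.65% → €372,000 × 3.65% × 65/365 = €2,418.0000
2009-03-07 to 2009-07-22: 138 days at 2.4% → €372,000 × 2.4% × 138/365 = €3,375.5178
Total = €5,793.5178

€5,793.52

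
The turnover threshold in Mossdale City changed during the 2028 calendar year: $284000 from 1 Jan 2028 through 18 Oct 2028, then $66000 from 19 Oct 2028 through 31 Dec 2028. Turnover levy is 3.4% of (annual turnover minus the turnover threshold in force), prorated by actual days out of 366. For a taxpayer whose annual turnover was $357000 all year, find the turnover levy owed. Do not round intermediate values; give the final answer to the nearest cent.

1 Jan – 18 Oct 2028: 292 days, exemption $284000 → ($357000 − $284000) × 3.4% × 292/366 = $1980.1749
19 Oct – 31 Dec 2028: 74 days, exemption $66000 → ($357000 − $66000) × 3.4% × 74/366 = $2000.4262
Total = $3980.6011

$3980.60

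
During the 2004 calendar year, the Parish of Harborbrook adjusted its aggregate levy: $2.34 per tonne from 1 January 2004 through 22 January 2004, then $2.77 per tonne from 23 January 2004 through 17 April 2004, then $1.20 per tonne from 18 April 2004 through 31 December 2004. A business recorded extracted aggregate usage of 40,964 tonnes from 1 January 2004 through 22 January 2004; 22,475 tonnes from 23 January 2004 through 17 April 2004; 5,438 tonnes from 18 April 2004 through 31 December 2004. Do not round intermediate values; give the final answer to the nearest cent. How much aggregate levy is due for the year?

1 January – 22 January 2004: 40,964 tonnes at $2.34/tonne → $95,855.76
23 January – 17 April 2004: 22,475 tonnes at $2.77/tonne → $62,255.75
18 April – 31 December 2004: 5,438 tonnes at $1.20/tonne → $6,525.60

$164,637.11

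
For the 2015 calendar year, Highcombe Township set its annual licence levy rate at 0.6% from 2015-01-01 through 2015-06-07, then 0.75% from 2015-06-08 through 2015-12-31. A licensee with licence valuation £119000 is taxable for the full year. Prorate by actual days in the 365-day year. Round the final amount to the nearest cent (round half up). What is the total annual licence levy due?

2015-01-01 to 2015-06-07: 158 days at 0.6% → £119000 × 0.6% × 158/365 = £309.0740
2015-06-08 to 2015-12-31: 207 days at 0.75% → £119000 × 0.75% × 207/365 = £506.1575
Total = £815.2315

£815.23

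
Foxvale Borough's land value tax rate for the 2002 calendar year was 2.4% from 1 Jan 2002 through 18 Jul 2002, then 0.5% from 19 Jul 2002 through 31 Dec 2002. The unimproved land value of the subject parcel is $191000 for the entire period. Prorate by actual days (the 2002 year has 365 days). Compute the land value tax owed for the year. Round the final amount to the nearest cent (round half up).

1 Jan – 18 Jul 2002: 199 days at 2.4% → $191000 × 2.4% × 199/365 = $2499.2219
19 Jul – 31 Dec 2002: 166 days at 0.5% → $191000 × 0.5% × 166/365 = $434.3288
Total = $2933.5507

$2933.55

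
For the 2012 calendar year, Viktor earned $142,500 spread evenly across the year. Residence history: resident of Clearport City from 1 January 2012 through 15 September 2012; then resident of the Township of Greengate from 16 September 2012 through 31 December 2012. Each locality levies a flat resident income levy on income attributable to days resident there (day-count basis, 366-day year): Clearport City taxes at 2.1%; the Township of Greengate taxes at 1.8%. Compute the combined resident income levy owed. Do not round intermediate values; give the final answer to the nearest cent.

$2,867.52

Clearport City, 1 January – 15 September 2012: 259 days → $142,500 × 2.1% × 259/366 = $2,117.6434
The Township of Greengate, 16 September – 31 December 2012: 107 days → $142,500 × 1.8% × 107/366 = $749.8770
Total = $2,867.5205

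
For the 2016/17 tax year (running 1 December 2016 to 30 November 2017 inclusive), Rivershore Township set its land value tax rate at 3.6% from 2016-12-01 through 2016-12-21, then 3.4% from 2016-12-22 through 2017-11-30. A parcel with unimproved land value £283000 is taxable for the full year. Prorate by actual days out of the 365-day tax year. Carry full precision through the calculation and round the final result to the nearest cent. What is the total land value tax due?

2016-12-01 to 2016-12-21: 21 days at 3.6% → £283000 × 3.6% × 21/365 = £586.1589
2016-12-22 to 2017-11-30: 344 days at 3.4% → £283000 × 3.4% × 344/365 = £9068.4055
Total = £9654.5644

£9654.56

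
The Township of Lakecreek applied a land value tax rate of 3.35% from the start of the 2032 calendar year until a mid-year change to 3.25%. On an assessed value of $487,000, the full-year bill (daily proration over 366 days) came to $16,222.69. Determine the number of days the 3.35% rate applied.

Let d = days at the first rate; then 366 − d days at the second rate.
$487,000 × [3.35%·d + 3.25%·(366−d)] / 366 = $16,222.69
Solving gives d = 297, so the new rate took effect on 24 Oct 2032.

297 days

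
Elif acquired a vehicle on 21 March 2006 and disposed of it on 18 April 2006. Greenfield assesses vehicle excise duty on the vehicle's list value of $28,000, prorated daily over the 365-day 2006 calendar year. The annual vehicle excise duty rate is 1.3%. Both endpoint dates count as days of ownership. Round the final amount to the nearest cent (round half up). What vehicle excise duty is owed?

$28.92

Days held (21 March – 18 April 2006): 29 out of 365
Tax = $28,000 × 1.3% × 29/365 = $28.9205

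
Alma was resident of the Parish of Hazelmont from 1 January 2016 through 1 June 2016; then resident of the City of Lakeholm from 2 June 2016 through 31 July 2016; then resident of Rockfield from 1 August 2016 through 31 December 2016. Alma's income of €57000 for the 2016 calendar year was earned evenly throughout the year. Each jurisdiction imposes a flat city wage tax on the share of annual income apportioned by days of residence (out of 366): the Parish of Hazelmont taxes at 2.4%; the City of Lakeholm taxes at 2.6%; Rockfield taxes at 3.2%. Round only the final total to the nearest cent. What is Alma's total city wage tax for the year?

The Parish of Hazelmont, 1 January – 1 June 2016: 153 days → €57000 × 2.4% × 153/366 = €571.8689
The City of Lakeholm, 2 June – 31 July 2016: 60 days → €57000 × 2.6% × 60/366 = €242.9508
Rockfield, 1 August – 31 December 2016: 153 days → €57000 × 3.2% × 153/366 = €762.4918
Total = €1577.3115

€1577.31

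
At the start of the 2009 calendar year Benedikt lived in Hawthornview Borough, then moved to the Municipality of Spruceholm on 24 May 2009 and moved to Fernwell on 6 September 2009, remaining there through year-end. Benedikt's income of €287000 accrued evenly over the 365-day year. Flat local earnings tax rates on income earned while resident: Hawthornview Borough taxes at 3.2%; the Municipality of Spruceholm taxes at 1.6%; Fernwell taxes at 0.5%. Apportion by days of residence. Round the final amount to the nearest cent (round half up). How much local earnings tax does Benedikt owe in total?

Hawthornview Borough, 1 January – 23 May 2009: 143 days → €287000 × 3.2% × 143/365 = €3598.1151
The Municipality of Spruceholm, 24 May – 5 September 2009: 105 days → €287000 × 1.6% × 105/365 = €1320.9863
Fernwell, 6 September – 31 December 2009: 117 days → €287000 × 0.5% × 117/365 = €459.9863
Total = €5379.0877

€5379.09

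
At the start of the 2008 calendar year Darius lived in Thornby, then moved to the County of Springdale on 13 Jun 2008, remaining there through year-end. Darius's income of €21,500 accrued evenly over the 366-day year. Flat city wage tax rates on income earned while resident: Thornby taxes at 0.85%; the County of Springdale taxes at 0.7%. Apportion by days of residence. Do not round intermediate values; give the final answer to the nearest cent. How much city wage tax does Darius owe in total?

Thornby, 1 Jan – 12 Jun 2008: 164 days → €21,500 × 0.85% × 164/366 = €81.8880
The County of Springdale, 13 Jun – 31 Dec 2008: 202 days → €21,500 × 0.7% × 202/366 = €83.0628
Total = €164.9508

€164.95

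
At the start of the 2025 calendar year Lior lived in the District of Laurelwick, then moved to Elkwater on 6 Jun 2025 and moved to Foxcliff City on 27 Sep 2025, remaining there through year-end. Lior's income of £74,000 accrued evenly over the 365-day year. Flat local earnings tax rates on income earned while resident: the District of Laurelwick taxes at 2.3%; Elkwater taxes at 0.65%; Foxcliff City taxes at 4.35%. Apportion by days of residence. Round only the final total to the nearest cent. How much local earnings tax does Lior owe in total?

£1,722.98

The District of Laurelwick, 1 Jan – 5 Jun 2025: 156 days → £74,000 × 2.3% × 156/365 = £727.4301
Elkwater, 6 Jun – 26 Sep 2025: 113 days → £74,000 × 0.65% × 113/365 = £148.9123
Foxcliff City, 27 Sep – 31 Dec 2025: 96 days → £74,000 × 4.35% × 96/365 = £846.6411
Total = £1,722.9836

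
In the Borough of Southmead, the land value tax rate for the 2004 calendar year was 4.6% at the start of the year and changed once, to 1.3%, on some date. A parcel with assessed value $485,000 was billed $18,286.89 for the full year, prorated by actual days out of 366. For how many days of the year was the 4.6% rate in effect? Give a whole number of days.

274 days

Let d = days at the first rate; then 366 − d days at the second rate.
$485,000 × [4.6%·d + 1.3%·(366−d)] / 366 = $18,286.89
Solving gives d = 274, so the new rate took effect on October 1, 2004.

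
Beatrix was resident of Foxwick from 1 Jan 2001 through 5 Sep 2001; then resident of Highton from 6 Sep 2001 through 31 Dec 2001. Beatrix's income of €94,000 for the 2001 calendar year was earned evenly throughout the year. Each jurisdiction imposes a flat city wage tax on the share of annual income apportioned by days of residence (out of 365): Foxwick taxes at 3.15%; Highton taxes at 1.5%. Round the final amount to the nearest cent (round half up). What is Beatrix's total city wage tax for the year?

Foxwick, 1 Jan – 5 Sep 2001: 248 days → €94,000 × 3.15% × 248/365 = €2,011.8575
Highton, 6 Sep – 31 Dec 2001: 117 days → €94,000 × 1.5% × 117/365 = €451.9726
Total = €2,463.8301

€2,463.83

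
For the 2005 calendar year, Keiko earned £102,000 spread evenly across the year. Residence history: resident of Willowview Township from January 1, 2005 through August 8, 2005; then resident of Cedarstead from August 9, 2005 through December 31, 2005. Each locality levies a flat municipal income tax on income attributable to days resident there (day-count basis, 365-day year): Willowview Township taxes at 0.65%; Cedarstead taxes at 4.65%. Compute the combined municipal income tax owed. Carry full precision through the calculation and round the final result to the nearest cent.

Willowview Township, January 1 – August 8, 2005: 220 days → £102,000 × 0.65% × 220/365 = £399.6164
Cedarstead, August 9 – December 31, 2005: 145 days → £102,000 × 4.65% × 145/365 = £1,884.2055
Total = £2,283.8219

£2,283.82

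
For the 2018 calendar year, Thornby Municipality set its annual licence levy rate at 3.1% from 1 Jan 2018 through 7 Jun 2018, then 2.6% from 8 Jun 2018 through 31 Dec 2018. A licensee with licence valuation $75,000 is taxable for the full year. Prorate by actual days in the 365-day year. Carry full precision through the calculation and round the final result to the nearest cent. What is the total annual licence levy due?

1 Jan – 7 Jun 2018: 158 days at 3.1% → $75,000 × 3.1% × 158/365 = $1,006.4384
8 Jun – 31 Dec 2018: 207 days at 2.6% → $75,000 × 2.6% × 207/365 = $1,105.8904
Total = $2,112.3288

$2,112.33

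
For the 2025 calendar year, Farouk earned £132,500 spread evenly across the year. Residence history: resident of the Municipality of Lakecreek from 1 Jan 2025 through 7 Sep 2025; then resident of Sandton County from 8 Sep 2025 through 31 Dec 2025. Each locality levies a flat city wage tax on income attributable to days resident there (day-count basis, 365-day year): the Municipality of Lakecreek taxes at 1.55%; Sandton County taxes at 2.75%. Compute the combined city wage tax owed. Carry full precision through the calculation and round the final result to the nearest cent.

£2,554.71

The Municipality of Lakecreek, 1 Jan – 7 Sep 2025: 250 days → £132,500 × 1.55% × 250/365 = £1,406.6781
Sandton County, 8 Sep – 31 Dec 2025: 115 days → £132,500 × 2.75% × 115/365 = £1,148.0308
Total = £2,554.7089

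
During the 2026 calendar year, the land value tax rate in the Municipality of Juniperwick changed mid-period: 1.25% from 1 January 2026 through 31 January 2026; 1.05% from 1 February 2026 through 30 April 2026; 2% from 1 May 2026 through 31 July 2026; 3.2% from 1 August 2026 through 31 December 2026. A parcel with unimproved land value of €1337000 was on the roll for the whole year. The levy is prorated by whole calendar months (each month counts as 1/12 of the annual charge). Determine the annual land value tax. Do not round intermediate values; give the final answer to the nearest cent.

€29414.00

1 January – 31 January 2026: 1 month at 1.25% → €1337000 × 1.25% × 1/12 = €1392.7083
1 February – 30 April 2026: 3 months at 1.05% → €1337000 × 1.05% × 3/12 = €3509.6250
1 May – 31 July 2026: 3 months at 2% → €1337000 × 2% × 3/12 = €6685.0000
1 August – 31 December 2026: 5 months at 3.2% → €1337000 × 3.2% × 5/12 = €17826.6667
Total = €29414.0000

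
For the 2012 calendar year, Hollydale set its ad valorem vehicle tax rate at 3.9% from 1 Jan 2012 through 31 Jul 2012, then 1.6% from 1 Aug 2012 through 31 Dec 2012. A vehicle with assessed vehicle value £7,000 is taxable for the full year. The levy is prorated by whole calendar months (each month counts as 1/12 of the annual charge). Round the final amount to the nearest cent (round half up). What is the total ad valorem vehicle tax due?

£205.92

1 Jan – 31 Jul 2012: 7 months at 3.9% → £7,000 × 3.9% × 7/12 = £159.2500
1 Aug – 31 Dec 2012: 5 months at 1.6% → £7,000 × 1.6% × 5/12 = £46.6667
Total = £205.9167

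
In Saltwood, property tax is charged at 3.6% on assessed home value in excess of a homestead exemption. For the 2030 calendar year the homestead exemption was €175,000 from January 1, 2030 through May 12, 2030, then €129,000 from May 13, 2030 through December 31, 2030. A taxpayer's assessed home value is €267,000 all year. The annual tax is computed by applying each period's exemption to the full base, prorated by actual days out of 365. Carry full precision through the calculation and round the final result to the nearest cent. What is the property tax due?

€4,369.12

January 1 – May 12, 2030: 132 days, exemption €175,000 → (€267,000 − €175,000) × 3.6% × 132/365 = €1,197.7644
May 13 – December 31, 2030: 233 days, exemption €129,000 → (€267,000 − €129,000) × 3.6% × 233/365 = €3,171.3534
Total = €4,369.1178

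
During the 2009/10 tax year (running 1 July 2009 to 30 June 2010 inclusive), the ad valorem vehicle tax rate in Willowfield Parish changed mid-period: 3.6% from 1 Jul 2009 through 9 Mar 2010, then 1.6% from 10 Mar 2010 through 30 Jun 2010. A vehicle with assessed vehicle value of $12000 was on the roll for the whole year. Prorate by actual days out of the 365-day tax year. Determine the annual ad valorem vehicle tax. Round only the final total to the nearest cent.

1 Jul 2009 – 9 Mar 2010: 252 days at 3.6% → $12000 × 3.6% × 252/365 = $298.2575
10 Mar – 30 Jun 2010: 113 days at 1.6% → $12000 × 1.6% × 113/365 = $59.4411
Total = $357.6986

$357.70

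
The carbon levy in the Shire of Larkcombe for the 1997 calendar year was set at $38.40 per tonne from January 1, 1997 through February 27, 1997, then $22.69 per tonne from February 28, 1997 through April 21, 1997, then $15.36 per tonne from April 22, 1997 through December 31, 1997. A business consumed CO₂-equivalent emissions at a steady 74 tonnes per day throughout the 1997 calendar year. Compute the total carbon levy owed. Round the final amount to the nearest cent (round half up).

January 1 – February 27, 1997: 58 days × 74 tonnes/day = 4,292 tonnes at $38.40/tonne → $164,812.80
February 28 – April 21, 1997: 53 days × 74 tonnes/day = 3,922 tonnes at $22.69/tonne → $88,990.18
April 22 – December 31, 1997: 254 days × 74 tonnes/day = 18,796 tonnes at $15.36/tonne → $288,706.56

$542,509.54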